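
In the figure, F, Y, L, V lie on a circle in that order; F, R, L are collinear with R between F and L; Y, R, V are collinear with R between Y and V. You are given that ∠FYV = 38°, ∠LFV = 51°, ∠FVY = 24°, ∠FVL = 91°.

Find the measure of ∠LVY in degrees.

∠LVY = 67°

1. ∠VFY = 118°  [△FYV]
2. ∠LYV = 51°  [same arc LV]
3. ∠VLY = 62°  [cyclic FYLV, opposite ∠F+∠L]
4. ∠LVY = 67°  [△YLV]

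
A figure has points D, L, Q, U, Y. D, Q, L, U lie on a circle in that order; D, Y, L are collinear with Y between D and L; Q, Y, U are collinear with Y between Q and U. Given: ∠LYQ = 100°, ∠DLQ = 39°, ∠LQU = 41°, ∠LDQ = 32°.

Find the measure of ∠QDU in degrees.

1. ∠DYQ = 80°  [linear pair at Y on DL]
2. ∠DUQ = 39°  [same arc DQ]
3. ∠DQU = 68°  [△DYQ]
4. ∠QDU = 73°  [△DQU]

∠QDU = 73°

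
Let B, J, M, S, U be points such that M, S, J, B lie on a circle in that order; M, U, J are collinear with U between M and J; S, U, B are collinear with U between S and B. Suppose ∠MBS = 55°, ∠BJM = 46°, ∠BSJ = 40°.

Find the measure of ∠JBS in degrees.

1. ∠BSM = 46°  [same arc MB]
2. ∠BMS = 79°  [△MSB]
3. ∠BJS = 101°  [cyclic MSJB, opposite ∠M+∠J]
4. ∠JBS = 39°  [△SJB]

∠JBS = 39°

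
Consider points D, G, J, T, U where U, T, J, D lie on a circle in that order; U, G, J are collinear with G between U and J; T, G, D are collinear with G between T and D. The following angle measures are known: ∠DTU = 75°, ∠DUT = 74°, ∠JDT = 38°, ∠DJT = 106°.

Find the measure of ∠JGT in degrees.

∠JGT = 113°

1. ∠TDU = 31°  [△UTD]
2. ∠DTJ = 36°  [△TJD]
3. ∠TJU = 31°  [same arc UT]
4. ∠JGT = 113°  [△TGJ]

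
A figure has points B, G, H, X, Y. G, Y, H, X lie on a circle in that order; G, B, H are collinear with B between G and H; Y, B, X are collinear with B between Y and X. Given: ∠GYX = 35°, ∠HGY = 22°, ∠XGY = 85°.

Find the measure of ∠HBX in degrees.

∠HBX = 123°

1. ∠GHX = 35°  [same arc GX]
2. ∠HXY = 22°  [same arc YH]
3. ∠HBX = 123°  [△HBX]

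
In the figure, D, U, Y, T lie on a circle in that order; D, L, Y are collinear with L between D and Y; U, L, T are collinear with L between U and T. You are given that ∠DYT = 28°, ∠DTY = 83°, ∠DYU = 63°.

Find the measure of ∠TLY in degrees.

1. ∠DUT = 28°  [same arc DT]
2. ∠DUY = 97°  [cyclic DUYT, opposite ∠U+∠T]
3. ∠UDY = 20°  [△DUY]
4. ∠DLU = 132°  [△DLU]
5. ∠TLY = 132°  [vertical angles at L]

∠TLY = 132°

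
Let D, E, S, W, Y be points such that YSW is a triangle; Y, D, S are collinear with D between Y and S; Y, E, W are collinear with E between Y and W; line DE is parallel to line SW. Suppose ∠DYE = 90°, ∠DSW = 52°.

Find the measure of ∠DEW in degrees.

∠DEW = 142°

1. ∠SYW = 90°  [D on YS, E on YW]
2. ∠WSY = 52°  [D on ray SY]
3. ∠SWY = 38°  [△YSW]
4. ∠DEY = 38°  [DE∥SW, corresponding at E]
5. ∠DEW = 142°  [linear pair at E on YW]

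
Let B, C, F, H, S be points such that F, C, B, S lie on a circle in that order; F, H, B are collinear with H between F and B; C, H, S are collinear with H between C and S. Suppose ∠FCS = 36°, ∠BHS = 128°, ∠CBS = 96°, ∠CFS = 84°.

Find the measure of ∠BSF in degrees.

1. ∠FBS = 36°  [same arc FS]
2. ∠CSF = 60°  [△FCS]
3. ∠FHS = 52°  [linear pair at H on FB]
4. ∠BFS = 68°  [△FHS]
5. ∠BSF = 76°  [△FBS]

∠BSF = 76°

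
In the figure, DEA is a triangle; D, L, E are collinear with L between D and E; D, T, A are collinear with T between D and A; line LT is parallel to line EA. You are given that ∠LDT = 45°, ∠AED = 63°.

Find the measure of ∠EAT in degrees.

1. ∠ADE = 45°  [L on DE, T on DA]
2. ∠DAE = 72°  [△DEA]
3. ∠EAT = 72°  [T on ray AD]

∠EAT = 72°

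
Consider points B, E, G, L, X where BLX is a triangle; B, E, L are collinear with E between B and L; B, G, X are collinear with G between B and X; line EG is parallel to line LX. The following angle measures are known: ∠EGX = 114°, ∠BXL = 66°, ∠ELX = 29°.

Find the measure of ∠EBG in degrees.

∠EBG = 85°

1. ∠BLX = 29°  [E on ray LB]
2. ∠LBX = 85°  [△BLX]
3. ∠EBG = 85°  [E on BL, G on BX]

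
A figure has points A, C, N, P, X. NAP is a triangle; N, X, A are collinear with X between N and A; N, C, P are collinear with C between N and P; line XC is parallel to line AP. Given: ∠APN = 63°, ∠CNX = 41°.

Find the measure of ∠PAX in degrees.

∠PAX = 76°

1. ∠NCX = 63°  [XC∥AP, corresponding at C]
2. ∠CXN = 76°  [△NXC]
3. ∠AXC = 104°  [linear pair at X on NA]
4. ∠PAX = 76°  [XC∥AP, co-interior at A–X]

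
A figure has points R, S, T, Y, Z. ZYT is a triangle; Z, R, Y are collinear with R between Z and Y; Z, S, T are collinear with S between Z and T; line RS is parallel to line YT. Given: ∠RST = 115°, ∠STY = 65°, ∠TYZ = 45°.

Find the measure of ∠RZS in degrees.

1. ∠RSZ = 65°  [linear pair at S on ZT]
2. ∠SRZ = 45°  [RS∥YT, corresponding at R]
3. ∠RZS = 70°  [△ZRS]

∠RZS = 70°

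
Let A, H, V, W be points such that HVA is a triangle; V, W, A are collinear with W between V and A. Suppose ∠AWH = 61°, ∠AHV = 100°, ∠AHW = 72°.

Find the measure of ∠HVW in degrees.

∠HVW = 33°

1. ∠HAW = 47°  [△HWA]
2. ∠HAV = 47°  [W on ray AV]
3. ∠AVH = 33°  [△HVA]
4. ∠HVW = 33°  [W on ray VA]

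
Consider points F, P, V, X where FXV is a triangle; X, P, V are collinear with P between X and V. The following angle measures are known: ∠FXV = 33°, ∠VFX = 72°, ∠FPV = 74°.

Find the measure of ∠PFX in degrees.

∠PFX = 41°

1. ∠FXP = 33°  [P on ray XV]
2. ∠FPX = 106°  [linear pair at P on XV]
3. ∠PFX = 41°  [△FXP]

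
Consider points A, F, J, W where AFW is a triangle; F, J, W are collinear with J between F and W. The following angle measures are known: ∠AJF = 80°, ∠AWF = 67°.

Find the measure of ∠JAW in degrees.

1. ∠AJW = 100°  [linear pair at J on FW]
2. ∠AWJ = 67°  [J on ray WF]
3. ∠JAW = 13°  [△AJW]

∠JAW = 13°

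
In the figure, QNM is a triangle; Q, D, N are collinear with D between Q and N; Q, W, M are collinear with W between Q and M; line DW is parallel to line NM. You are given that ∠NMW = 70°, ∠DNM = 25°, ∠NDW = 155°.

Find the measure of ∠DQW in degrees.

1. ∠NMQ = 70°  [W on ray MQ]
2. ∠QDW = 25°  [linear pair at D on QN]
3. ∠DWQ = 70°  [DW∥NM, corresponding at W]
4. ∠DQW = 85°  [△QDW]

∠DQW = 85°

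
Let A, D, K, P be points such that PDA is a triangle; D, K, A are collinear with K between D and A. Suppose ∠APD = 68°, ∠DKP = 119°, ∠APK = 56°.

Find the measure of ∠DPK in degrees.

1. ∠AKP = 61°  [linear pair at K on DA]
2. ∠KAP = 63°  [△PKA]
3. ∠DAP = 63°  [K on ray AD]
4. ∠ADP = 49°  [△PDA]
5. ∠KDP = 49°  [K on ray DA]
6. ∠DPK = 12°  [△PDK]

∠DPK = 12°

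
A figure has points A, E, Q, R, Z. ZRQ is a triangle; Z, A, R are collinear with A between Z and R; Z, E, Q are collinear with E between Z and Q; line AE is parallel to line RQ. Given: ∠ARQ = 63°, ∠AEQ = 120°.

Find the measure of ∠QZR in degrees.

∠QZR = 57°

1. ∠QRZ = 63°  [A on ray RZ]
2. ∠AEZ = 60°  [linear pair at E on ZQ]
3. ∠EAZ = 63°  [AE∥RQ, corresponding at A]
4. ∠AZE = 57°  [△ZAE]
5. ∠QZR = 57°  [A on ZR, E on ZQ]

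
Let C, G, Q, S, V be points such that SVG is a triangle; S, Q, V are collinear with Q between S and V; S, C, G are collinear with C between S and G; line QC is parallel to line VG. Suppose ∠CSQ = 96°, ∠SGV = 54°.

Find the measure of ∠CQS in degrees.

∠CQS = 30°

1. ∠GSV = 96°  [Q on SV, C on SG]
2. ∠GVS = 30°  [△SVG]
3. ∠CQS = 30°  [QC∥VG, corresponding at Q]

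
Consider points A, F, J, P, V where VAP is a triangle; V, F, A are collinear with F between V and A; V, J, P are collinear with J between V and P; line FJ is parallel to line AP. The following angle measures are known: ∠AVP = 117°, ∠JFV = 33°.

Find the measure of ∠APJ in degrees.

∠APJ = 30°

1. ∠FVJ = 117°  [F on VA, J on VP]
2. ∠FJV = 30°  [△VFJ]
3. ∠FJP = 150°  [linear pair at J on VP]
4. ∠APJ = 30°  [FJ∥AP, co-interior at P–J]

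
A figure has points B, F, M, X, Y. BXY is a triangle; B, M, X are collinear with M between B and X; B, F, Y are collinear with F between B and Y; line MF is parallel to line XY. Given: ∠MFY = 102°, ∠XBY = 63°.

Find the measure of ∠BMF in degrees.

∠BMF = 39°

1. ∠BFM = 78°  [linear pair at F on BY]
2. ∠FBM = 63°  [M on BX, F on BY]
3. ∠BMF = 39°  [△BMF]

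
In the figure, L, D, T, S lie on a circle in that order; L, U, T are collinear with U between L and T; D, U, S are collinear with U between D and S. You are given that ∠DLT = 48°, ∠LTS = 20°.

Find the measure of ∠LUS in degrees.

∠LUS = 68°

1. ∠DST = 48°  [same arc DT]
2. ∠SUT = 112°  [△TUS]
3. ∠LUS = 68°  [linear pair at U on LT]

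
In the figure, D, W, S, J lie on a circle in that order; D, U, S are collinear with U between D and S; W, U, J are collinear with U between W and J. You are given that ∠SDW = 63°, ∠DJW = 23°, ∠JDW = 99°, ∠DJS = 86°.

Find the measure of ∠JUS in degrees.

1. ∠SJW = 63°  [same arc WS]
2. ∠DWJ = 58°  [△DWJ]
3. ∠DSJ = 58°  [same arc DJ]
4. ∠JUS = 59°  [△SUJ]

∠JUS = 59°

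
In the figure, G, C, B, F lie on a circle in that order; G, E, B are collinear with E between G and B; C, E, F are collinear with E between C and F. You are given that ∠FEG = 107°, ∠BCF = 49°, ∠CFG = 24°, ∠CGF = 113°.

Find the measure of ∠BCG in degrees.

1. ∠BEC = 107°  [vertical angles at E]
2. ∠CBG = 24°  [△CEB]
3. ∠FCG = 43°  [△GCF]
4. ∠CEG = 73°  [linear pair at E on GB]
5. ∠BGC = 64°  [△GEC]
6. ∠BCG = 92°  [△GCB]

∠BCG = 92°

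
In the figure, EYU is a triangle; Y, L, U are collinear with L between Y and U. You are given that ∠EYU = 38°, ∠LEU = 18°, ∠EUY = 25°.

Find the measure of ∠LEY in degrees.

1. ∠EYL = 38°  [L on ray YU]
2. ∠EUL = 25°  [L on ray UY]
3. ∠ELU = 137°  [△ELU]
4. ∠ELY = 43°  [linear pair at L on YU]
5. ∠LEY = 99°  [△EYL]

∠LEY = 99°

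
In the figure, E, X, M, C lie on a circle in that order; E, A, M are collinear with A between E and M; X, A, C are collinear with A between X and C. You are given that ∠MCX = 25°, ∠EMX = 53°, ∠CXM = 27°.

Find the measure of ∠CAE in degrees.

∠CAE = 100°

1. ∠ECX = 53°  [same arc EX]
2. ∠CEM = 27°  [same arc MC]
3. ∠CAE = 100°  [△EAC]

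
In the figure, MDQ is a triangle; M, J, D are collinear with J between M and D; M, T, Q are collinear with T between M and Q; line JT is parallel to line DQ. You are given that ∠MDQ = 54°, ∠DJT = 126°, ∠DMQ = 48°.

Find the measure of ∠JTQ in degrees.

∠JTQ = 102°

1. ∠DQM = 78°  [△MDQ]
2. ∠JTM = 78°  [JT∥DQ, corresponding at T]
3. ∠JTQ = 102°  [linear pair at T on MQ]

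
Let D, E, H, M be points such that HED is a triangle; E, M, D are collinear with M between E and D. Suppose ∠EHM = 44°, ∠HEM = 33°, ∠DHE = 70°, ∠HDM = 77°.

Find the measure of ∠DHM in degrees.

1. ∠EMH = 103°  [△HEM]
2. ∠DMH = 77°  [linear pair at M on ED]
3. ∠DHM = 26°  [△HMD]

∠DHM = 26°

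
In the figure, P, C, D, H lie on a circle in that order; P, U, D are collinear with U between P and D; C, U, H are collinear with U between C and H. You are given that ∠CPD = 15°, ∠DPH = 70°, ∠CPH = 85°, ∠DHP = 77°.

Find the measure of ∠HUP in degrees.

∠HUP = 48°

1. ∠CHD = 15°  [same arc CD]
2. ∠HDP = 33°  [△PDH]
3. ∠DUH = 132°  [△DUH]
4. ∠HUP = 48°  [linear pair at U on PD]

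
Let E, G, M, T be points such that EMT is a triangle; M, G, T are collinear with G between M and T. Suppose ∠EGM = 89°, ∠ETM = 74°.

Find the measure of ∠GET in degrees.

∠GET = 15°

1. ∠EGT = 91°  [linear pair at G on MT]
2. ∠ETG = 74°  [G on ray TM]
3. ∠GET = 15°  [△EGT]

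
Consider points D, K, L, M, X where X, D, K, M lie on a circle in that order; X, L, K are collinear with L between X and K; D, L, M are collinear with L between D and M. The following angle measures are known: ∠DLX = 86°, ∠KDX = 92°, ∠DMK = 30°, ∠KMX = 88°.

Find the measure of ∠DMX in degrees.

1. ∠KLM = 86°  [vertical angles at L]
2. ∠MKX = 64°  [△KLM]
3. ∠KXM = 28°  [△XKM]
4. ∠MLX = 94°  [linear pair at L on XK]
5. ∠DMX = 58°  [△XLM]

∠DMX = 58°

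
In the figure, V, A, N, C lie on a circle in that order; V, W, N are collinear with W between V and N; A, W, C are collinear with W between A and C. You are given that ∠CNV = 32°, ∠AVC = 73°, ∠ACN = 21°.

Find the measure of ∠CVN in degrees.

1. ∠CAV = 32°  [same arc VC]
2. ∠CWN = 127°  [△NWC]
3. ∠ACV = 75°  [△VAC]
4. ∠CWV = 53°  [linear pair at W on VN]
5. ∠CVN = 52°  [△VWC]

∠CVN = 52°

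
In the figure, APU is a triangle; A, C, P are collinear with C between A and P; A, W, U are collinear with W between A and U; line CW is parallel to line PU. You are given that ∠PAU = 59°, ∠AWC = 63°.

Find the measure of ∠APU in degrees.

1. ∠CAW = 59°  [C on AP, W on AU]
2. ∠ACW = 58°  [△ACW]
3. ∠APU = 58°  [CW∥PU, corresponding at C]

∠APU = 58°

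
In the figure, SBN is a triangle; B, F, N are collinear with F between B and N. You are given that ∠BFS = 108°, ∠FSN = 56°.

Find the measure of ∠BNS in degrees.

∠BNS = 52°

1. ∠NFS = 72°  [linear pair at F on BN]
2. ∠FNS = 52°  [△SFN]
3. ∠BNS = 52°  [F on ray NB]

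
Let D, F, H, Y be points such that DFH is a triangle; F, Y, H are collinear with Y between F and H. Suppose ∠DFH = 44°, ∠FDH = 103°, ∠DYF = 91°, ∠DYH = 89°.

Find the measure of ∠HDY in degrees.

∠HDY = 58°

1. ∠DHF = 33°  [△DFH]
2. ∠DHY = 33°  [Y on ray HF]
3. ∠HDY = 58°  [△DYH]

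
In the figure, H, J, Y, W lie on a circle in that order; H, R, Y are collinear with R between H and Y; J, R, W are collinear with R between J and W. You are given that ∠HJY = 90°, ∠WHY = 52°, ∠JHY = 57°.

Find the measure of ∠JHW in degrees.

1. ∠HWY = 90°  [cyclic HJYW, opposite ∠J+∠W]
2. ∠HYJ = 33°  [△HJY]
3. ∠HYW = 38°  [△HYW]
4. ∠HWJ = 33°  [same arc HJ]
5. ∠HJW = 38°  [same arc HW]
6. ∠JHW = 109°  [△HJW]

∠JHW = 109°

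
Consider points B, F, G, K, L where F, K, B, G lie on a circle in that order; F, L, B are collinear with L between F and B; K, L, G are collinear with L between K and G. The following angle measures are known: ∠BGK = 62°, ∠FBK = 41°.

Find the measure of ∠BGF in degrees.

∠BGF = 103°

1. ∠BFK = 62°  [same arc KB]
2. ∠BKF = 77°  [△FKB]
3. ∠BGF = 103°  [cyclic FKBG, opposite ∠K+∠G]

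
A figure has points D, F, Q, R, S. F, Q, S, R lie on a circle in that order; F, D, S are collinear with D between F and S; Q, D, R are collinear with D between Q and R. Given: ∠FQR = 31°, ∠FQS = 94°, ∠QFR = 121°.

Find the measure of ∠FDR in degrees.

1. ∠FSR = 31°  [same arc FR]
2. ∠FRQ = 28°  [△FQR]
3. ∠FRS = 86°  [cyclic FQSR, opposite ∠Q+∠R]
4. ∠RFS = 63°  [△FSR]
5. ∠FDR = 89°  [△FDR]

∠FDR = 89°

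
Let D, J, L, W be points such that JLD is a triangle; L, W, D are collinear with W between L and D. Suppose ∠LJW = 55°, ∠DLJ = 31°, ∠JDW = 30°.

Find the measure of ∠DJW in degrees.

∠DJW = 64°

1. ∠JLW = 31°  [W on ray LD]
2. ∠JWL = 94°  [△JLW]
3. ∠DWJ = 86°  [linear pair at W on LD]
4. ∠DJW = 64°  [△JWD]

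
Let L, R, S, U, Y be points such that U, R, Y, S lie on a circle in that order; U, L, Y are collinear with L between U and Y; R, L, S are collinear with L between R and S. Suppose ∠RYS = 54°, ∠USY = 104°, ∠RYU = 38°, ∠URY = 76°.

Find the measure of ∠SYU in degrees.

∠SYU = 16°

1. ∠RUS = 126°  [cyclic URYS, opposite ∠U+∠Y]
2. ∠RSU = 38°  [same arc UR]
3. ∠SRU = 16°  [△URS]
4. ∠SYU = 16°  [same arc US]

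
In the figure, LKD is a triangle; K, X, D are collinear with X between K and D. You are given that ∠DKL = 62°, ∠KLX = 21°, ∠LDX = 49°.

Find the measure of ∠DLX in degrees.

1. ∠LKX = 62°  [X on ray KD]
2. ∠KXL = 97°  [△LKX]
3. ∠DXL = 83°  [linear pair at X on KD]
4. ∠DLX = 48°  [△LXD]

∠DLX = 48°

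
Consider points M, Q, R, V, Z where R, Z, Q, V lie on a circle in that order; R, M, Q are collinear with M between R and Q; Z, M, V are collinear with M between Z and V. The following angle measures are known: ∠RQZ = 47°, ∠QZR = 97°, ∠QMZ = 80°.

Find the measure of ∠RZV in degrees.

1. ∠QRZ = 36°  [△RZQ]
2. ∠RMZ = 100°  [linear pair at M on RQ]
3. ∠RZV = 44°  [△RMZ]

∠RZV = 44°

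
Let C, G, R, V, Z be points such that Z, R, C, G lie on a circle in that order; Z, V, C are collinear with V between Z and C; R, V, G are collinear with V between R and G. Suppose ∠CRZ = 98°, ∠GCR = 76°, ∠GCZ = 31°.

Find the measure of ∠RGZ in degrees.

∠RGZ = 45°

1. ∠GZR = 104°  [cyclic ZRCG, opposite ∠Z+∠C]
2. ∠GRZ = 31°  [same arc ZG]
3. ∠RGZ = 45°  [△ZRG]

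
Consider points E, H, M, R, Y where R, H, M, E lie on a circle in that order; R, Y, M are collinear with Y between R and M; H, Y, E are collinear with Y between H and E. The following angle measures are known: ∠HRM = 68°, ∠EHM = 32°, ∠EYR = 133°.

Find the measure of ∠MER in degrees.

1. ∠HEM = 68°  [same arc HM]
2. ∠ERM = 32°  [same arc ME]
3. ∠EYM = 47°  [linear pair at Y on RM]
4. ∠EMR = 65°  [△MYE]
5. ∠MER = 83°  [△RME]

∠MER = 83°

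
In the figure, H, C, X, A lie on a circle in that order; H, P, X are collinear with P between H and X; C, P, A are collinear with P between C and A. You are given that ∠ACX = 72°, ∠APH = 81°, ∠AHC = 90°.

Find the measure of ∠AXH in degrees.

∠AXH = 63°

1. ∠AHX = 72°  [same arc XA]
2. ∠CAH = 27°  [△HPA]
3. ∠ACH = 63°  [△HCA]
4. ∠AXH = 63°  [same arc HA]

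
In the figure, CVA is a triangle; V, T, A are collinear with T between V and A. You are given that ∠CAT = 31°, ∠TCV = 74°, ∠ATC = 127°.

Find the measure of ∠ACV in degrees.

1. ∠CAV = 31°  [T on ray AV]
2. ∠CTV = 53°  [linear pair at T on VA]
3. ∠CVT = 53°  [△CVT]
4. ∠AVC = 53°  [T on ray VA]
5. ∠ACV = 96°  [△CVA]

∠ACV = 96°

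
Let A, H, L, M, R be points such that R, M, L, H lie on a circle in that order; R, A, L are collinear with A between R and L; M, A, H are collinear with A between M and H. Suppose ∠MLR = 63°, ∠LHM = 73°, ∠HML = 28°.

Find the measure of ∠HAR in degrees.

1. ∠MHR = 63°  [same arc RM]
2. ∠HRL = 28°  [same arc LH]
3. ∠HAR = 89°  [△RAH]

∠HAR = 89°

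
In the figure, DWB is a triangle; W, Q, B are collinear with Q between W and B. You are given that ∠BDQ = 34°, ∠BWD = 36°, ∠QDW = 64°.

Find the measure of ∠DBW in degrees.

1. ∠DWQ = 36°  [Q on ray WB]
2. ∠DQW = 80°  [△DWQ]
3. ∠BQD = 100°  [linear pair at Q on WB]
4. ∠DBQ = 46°  [△DQB]
5. ∠DBW = 46°  [Q on ray BW]

∠DBW = 46°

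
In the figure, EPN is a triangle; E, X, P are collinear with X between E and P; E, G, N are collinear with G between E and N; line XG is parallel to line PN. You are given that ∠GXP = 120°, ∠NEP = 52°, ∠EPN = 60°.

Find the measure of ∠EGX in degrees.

∠EGX = 68°

1. ∠EXG = 60°  [linear pair at X on EP]
2. ∠GEX = 52°  [X on EP, G on EN]
3. ∠EGX = 68°  [△EXG]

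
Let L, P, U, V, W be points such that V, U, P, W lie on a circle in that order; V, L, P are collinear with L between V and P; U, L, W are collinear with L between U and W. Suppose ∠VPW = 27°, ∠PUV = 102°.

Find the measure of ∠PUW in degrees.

∠PUW = 75°

1. ∠PWV = 78°  [cyclic VUPW, opposite ∠U+∠W]
2. ∠PVW = 75°  [△VPW]
3. ∠PUW = 75°  [same arc PW]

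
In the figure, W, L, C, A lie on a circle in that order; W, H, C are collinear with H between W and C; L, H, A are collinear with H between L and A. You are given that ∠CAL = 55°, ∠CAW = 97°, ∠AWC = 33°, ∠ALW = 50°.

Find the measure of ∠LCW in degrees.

1. ∠CWL = 55°  [same arc LC]
2. ∠CLW = 83°  [cyclic WLCA, opposite ∠L+∠A]
3. ∠LCW = 42°  [△WLC]

∠LCW = 42°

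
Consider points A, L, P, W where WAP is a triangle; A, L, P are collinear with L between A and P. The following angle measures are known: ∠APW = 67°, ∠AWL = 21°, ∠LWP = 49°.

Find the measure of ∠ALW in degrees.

1. ∠LPW = 67°  [L on ray PA]
2. ∠PLW = 64°  [△WLP]
3. ∠ALW = 116°  [linear pair at L on AP]

∠ALW = 116°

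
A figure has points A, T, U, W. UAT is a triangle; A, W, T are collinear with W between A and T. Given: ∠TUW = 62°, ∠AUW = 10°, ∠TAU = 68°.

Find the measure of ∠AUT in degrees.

1. ∠UAW = 68°  [W on ray AT]
2. ∠AWU = 102°  [△UAW]
3. ∠TWU = 78°  [linear pair at W on AT]
4. ∠UTW = 40°  [△UWT]
5. ∠ATU = 40°  [W on ray TA]
6. ∠AUT = 72°  [△UAT]

∠AUT = 72°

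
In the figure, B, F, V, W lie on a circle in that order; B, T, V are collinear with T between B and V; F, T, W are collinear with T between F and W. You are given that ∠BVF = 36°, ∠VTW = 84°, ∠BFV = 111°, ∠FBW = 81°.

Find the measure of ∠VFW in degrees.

∠VFW = 48°

1. ∠FBV = 33°  [△BFV]
2. ∠FVW = 99°  [cyclic BFVW, opposite ∠B+∠V]
3. ∠FWV = 33°  [same arc FV]
4. ∠VFW = 48°  [△FVW]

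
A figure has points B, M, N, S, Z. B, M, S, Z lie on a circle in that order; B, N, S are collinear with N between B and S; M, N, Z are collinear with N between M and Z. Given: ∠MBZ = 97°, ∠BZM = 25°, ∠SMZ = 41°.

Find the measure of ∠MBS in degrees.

1. ∠MSZ = 83°  [cyclic BMSZ, opposite ∠B+∠S]
2. ∠MZS = 56°  [△MSZ]
3. ∠MBS = 56°  [same arc MS]

∠MBS = 56°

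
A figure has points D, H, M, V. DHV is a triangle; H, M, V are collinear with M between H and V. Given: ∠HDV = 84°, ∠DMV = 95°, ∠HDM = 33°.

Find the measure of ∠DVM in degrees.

∠DVM = 34°

1. ∠DMH = 85°  [linear pair at M on HV]
2. ∠DHM = 62°  [△DHM]
3. ∠DHV = 62°  [M on ray HV]
4. ∠DVH = 34°  [△DHV]
5. ∠DVM = 34°  [M on ray VH]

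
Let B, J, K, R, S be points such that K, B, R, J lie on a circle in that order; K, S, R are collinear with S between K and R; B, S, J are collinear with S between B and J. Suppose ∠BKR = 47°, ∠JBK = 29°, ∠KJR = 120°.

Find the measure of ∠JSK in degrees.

1. ∠BJR = 47°  [same arc BR]
2. ∠JRK = 29°  [same arc KJ]
3. ∠JSR = 104°  [△RSJ]
4. ∠JSK = 76°  [linear pair at S on KR]

∠JSK = 76°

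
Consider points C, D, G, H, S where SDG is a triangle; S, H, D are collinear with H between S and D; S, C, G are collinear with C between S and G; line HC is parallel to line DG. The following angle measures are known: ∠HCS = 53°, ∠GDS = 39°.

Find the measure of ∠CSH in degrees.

1. ∠DGS = 53°  [HC∥DG, corresponding at C]
2. ∠DSG = 88°  [△SDG]
3. ∠CSH = 88°  [H on SD, C on SG]

∠CSH = 88°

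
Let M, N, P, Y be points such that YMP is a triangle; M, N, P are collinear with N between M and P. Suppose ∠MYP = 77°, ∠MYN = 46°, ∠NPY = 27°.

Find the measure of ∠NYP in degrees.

1. ∠MPY = 27°  [N on ray PM]
2. ∠PMY = 76°  [△YMP]
3. ∠NMY = 76°  [N on ray MP]
4. ∠MNY = 58°  [△YMN]
5. ∠PNY = 122°  [linear pair at N on MP]
6. ∠NYP = 31°  [△YNP]

∠NYP = 31°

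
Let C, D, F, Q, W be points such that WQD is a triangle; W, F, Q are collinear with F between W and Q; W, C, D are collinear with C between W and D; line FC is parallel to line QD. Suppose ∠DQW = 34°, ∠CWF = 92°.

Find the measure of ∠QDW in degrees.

1. ∠CFW = 34°  [FC∥QD, corresponding at F]
2. ∠FCW = 54°  [△WFC]
3. ∠QDW = 54°  [FC∥QD, corresponding at C]

∠QDW = 54°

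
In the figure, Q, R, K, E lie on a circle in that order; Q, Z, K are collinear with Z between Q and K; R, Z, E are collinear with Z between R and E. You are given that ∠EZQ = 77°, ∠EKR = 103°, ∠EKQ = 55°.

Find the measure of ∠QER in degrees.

1. ∠EQR = 77°  [cyclic QRKE, opposite ∠Q+∠K]
2. ∠ERQ = 55°  [same arc QE]
3. ∠QER = 48°  [△QRE]

∠QER = 48°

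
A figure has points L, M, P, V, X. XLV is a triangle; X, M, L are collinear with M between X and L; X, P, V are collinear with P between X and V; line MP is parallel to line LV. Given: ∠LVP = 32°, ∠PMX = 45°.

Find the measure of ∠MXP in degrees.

1. ∠LVX = 32°  [P on ray VX]
2. ∠VLX = 45°  [MP∥LV, corresponding at M]
3. ∠LXV = 103°  [△XLV]
4. ∠MXP = 103°  [M on XL, P on XV]

∠MXP = 103°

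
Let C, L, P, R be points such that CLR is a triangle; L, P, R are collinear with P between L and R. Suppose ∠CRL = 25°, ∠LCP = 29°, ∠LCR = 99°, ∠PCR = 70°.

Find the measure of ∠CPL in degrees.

1. ∠CRP = 25°  [P on ray RL]
2. ∠CPR = 85°  [△CPR]
3. ∠CPL = 95°  [linear pair at P on LR]

∠CPL = 95°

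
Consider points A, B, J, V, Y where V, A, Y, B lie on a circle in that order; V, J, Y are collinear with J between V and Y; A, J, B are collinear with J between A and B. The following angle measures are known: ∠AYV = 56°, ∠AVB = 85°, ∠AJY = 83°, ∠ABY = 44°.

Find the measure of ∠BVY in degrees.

1. ∠ABV = 56°  [same arc VA]
2. ∠BJV = 83°  [vertical angles at J]
3. ∠BVY = 41°  [△VJB]

∠BVY = 41°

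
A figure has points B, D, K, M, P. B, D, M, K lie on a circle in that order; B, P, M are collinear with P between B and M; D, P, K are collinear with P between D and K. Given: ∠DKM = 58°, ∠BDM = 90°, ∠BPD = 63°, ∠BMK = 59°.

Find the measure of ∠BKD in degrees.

1. ∠DBM = 58°  [same arc DM]
2. ∠BMD = 32°  [△BDM]
3. ∠BKD = 32°  [same arc BD]

∠BKD = 32°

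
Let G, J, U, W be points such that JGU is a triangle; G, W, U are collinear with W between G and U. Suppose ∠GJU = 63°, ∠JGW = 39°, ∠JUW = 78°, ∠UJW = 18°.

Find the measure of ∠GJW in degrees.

1. ∠JWU = 84°  [△JWU]
2. ∠GWJ = 96°  [linear pair at W on GU]
3. ∠GJW = 45°  [△JGW]

∠GJW = 45°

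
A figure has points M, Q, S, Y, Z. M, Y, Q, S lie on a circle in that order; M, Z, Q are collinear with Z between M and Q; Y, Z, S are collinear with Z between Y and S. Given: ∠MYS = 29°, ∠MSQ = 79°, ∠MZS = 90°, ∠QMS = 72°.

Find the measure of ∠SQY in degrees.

∠SQY = 47°

1. ∠MQS = 29°  [same arc MS]
2. ∠QZS = 90°  [linear pair at Z on MQ]
3. ∠QYS = 72°  [same arc QS]
4. ∠QSY = 61°  [△QZS]
5. ∠SQY = 47°  [△YQS]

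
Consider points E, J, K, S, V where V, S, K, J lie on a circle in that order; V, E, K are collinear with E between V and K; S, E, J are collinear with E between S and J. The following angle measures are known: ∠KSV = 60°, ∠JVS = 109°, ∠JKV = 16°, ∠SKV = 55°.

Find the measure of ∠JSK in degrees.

1. ∠KVS = 65°  [△VSK]
2. ∠JKS = 71°  [cyclic VSKJ, opposite ∠V+∠K]
3. ∠KJS = 65°  [same arc SK]
4. ∠JSK = 44°  [△SKJ]

∠JSK = 44°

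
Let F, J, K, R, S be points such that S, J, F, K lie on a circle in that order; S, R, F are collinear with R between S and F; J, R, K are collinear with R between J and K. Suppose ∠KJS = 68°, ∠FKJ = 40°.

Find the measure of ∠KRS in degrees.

1. ∠KFS = 68°  [same arc SK]
2. ∠FRK = 72°  [△FRK]
3. ∠KRS = 108°  [linear pair at R on SF]

∠KRS = 108°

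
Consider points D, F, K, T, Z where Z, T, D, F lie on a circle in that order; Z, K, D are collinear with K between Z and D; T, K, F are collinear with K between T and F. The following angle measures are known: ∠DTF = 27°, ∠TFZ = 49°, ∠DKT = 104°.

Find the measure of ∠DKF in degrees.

∠DKF = 76°

1. ∠DZF = 27°  [same arc DF]
2. ∠FKZ = 104°  [△ZKF]
3. ∠DKF = 76°  [linear pair at K on ZD]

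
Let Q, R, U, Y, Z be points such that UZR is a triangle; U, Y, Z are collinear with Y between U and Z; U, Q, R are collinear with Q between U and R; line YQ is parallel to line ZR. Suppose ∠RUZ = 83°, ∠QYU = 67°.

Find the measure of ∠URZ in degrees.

∠URZ = 30°

1. ∠QUY = 83°  [Y on UZ, Q on UR]
2. ∠UQY = 30°  [△UYQ]
3. ∠URZ = 30°  [YQ∥ZR, corresponding at Q]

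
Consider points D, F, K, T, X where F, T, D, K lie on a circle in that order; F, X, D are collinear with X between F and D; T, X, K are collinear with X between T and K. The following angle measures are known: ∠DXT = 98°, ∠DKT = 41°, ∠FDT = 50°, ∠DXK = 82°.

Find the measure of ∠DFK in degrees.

∠DFK = 32°

1. ∠FXK = 98°  [vertical angles at X]
2. ∠FKT = 50°  [same arc FT]
3. ∠DFK = 32°  [△FXK]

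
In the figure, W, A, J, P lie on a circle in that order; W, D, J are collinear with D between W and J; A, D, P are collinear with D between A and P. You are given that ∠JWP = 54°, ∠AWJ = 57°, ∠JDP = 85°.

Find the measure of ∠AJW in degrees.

1. ∠JAP = 54°  [same arc JP]
2. ∠ADW = 85°  [vertical angles at D]
3. ∠ADJ = 95°  [linear pair at D on WJ]
4. ∠AJW = 31°  [△ADJ]

∠AJW = 31°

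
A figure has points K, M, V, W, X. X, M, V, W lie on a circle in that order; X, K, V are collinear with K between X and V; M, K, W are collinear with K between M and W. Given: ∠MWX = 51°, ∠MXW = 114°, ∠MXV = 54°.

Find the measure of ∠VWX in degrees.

1. ∠MVX = 51°  [same arc XM]
2. ∠VMX = 75°  [△XMV]
3. ∠VWX = 105°  [cyclic XMVW, opposite ∠M+∠W]

∠VWX = 105°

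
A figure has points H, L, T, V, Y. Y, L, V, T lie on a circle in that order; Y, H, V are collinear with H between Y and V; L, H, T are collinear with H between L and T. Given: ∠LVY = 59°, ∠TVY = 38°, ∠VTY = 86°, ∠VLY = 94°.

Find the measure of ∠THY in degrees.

∠THY = 65°

1. ∠LTY = 59°  [same arc YL]
2. ∠TYV = 56°  [△YVT]
3. ∠THY = 65°  [△YHT]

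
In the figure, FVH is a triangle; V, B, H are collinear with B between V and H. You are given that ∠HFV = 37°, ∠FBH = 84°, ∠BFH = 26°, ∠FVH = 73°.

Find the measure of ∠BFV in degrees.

1. ∠FBV = 96°  [linear pair at B on VH]
2. ∠BVF = 73°  [B on ray VH]
3. ∠BFV = 11°  [△FVB]

∠BFV = 11°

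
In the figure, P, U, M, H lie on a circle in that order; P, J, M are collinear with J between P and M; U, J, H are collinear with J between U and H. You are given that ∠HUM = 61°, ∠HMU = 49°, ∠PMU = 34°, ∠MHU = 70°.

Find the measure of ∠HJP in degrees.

∠HJP = 85°

1. ∠HPM = 61°  [same arc MH]
2. ∠PHU = 34°  [same arc PU]
3. ∠HJP = 85°  [△PJH]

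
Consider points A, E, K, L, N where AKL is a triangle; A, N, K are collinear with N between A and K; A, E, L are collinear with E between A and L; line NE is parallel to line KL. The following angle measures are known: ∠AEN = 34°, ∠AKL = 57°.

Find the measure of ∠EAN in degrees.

∠EAN = 89°

1. ∠ALK = 34°  [NE∥KL, corresponding at E]
2. ∠KAL = 89°  [△AKL]
3. ∠EAN = 89°  [N on AK, E on AL]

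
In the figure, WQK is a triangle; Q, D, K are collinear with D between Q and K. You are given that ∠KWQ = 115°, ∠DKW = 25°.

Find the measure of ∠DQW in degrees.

1. ∠QKW = 25°  [D on ray KQ]
2. ∠KQW = 40°  [△WQK]
3. ∠DQW = 40°  [D on ray QK]

∠DQW = 40°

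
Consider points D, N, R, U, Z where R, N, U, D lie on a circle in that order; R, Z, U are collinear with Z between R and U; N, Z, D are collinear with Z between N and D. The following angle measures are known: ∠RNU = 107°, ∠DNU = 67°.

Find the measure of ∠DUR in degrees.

∠DUR = 40°

1. ∠RDU = 73°  [cyclic RNUD, opposite ∠N+∠D]
2. ∠DRU = 67°  [same arc UD]
3. ∠DUR = 40°  [△RUD]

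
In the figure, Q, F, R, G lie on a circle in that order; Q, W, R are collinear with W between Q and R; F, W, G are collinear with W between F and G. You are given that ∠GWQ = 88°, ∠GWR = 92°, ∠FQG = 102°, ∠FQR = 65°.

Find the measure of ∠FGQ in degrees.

∠FGQ = 55°

1. ∠FWQ = 92°  [vertical angles at W]
2. ∠GFQ = 23°  [△QWF]
3. ∠FGQ = 55°  [△QFG]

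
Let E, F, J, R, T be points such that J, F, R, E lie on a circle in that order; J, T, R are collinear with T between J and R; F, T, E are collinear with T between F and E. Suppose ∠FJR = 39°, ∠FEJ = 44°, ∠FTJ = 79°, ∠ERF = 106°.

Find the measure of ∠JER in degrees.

1. ∠FER = 39°  [same arc FR]
2. ∠ETR = 79°  [vertical angles at T]
3. ∠EFR = 35°  [△FRE]
4. ∠ERJ = 62°  [△RTE]
5. ∠EJR = 35°  [same arc RE]
6. ∠JER = 83°  [△JRE]

∠JER = 83°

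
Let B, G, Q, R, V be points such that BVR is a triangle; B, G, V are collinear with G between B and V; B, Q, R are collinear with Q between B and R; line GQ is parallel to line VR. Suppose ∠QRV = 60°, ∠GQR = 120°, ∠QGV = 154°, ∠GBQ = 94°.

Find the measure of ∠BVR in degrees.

1. ∠BRV = 60°  [Q on ray RB]
2. ∠RBV = 94°  [G on BV, Q on BR]
3. ∠BVR = 26°  [△BVR]

∠BVR = 26°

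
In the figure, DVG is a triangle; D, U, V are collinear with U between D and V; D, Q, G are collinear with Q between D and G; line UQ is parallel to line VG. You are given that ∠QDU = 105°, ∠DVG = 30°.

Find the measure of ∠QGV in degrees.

1. ∠GDV = 105°  [U on DV, Q on DG]
2. ∠DGV = 45°  [△DVG]
3. ∠QGV = 45°  [Q on ray GD]

∠QGV = 45°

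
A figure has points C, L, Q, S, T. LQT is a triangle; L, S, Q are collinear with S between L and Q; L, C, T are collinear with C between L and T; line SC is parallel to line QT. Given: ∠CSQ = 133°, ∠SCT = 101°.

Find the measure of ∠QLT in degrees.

∠QLT = 54°

1. ∠CSL = 47°  [linear pair at S on LQ]
2. ∠LCS = 79°  [linear pair at C on LT]
3. ∠CLS = 54°  [△LSC]
4. ∠QLT = 54°  [S on LQ, C on LT]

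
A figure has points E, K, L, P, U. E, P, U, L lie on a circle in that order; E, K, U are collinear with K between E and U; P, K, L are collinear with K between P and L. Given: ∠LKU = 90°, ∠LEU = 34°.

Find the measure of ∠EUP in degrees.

1. ∠EKP = 90°  [vertical angles at K]
2. ∠LPU = 34°  [same arc UL]
3. ∠PKU = 90°  [linear pair at K on EU]
4. ∠EUP = 56°  [△PKU]

∠EUP = 56°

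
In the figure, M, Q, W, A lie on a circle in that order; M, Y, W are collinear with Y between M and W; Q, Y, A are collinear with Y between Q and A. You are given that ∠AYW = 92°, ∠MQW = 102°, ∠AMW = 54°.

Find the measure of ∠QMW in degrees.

∠QMW = 40°

1. ∠MYQ = 92°  [vertical angles at Y]
2. ∠AQW = 54°  [same arc WA]
3. ∠QYW = 88°  [linear pair at Y on MW]
4. ∠MWQ = 38°  [△QYW]
5. ∠QMW = 40°  [△MQW]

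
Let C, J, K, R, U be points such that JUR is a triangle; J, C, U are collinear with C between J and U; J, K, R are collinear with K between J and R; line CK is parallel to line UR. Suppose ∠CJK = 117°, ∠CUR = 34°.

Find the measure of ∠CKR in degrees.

∠CKR = 151°

1. ∠RJU = 117°  [C on JU, K on JR]
2. ∠JUR = 34°  [C on ray UJ]
3. ∠JRU = 29°  [△JUR]
4. ∠CKJ = 29°  [CK∥UR, corresponding at K]
5. ∠CKR = 151°  [linear pair at K on JR]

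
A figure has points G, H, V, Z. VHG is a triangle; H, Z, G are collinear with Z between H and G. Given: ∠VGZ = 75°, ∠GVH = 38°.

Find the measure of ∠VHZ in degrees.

1. ∠HGV = 75°  [Z on ray GH]
2. ∠GHV = 67°  [△VHG]
3. ∠VHZ = 67°  [Z on ray HG]

∠VHZ = 67°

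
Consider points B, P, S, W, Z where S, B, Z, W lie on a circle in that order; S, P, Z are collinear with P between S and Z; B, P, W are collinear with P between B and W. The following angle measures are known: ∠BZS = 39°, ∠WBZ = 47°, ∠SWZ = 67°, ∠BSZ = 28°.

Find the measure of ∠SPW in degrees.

∠SPW = 94°

1. ∠BWS = 39°  [same arc SB]
2. ∠WSZ = 47°  [same arc ZW]
3. ∠SPW = 94°  [△SPW]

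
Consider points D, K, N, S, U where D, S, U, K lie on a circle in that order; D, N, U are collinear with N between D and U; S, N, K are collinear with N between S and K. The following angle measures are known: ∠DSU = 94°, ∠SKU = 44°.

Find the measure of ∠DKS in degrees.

∠DKS = 42°

1. ∠SDU = 44°  [same arc SU]
2. ∠DUS = 42°  [△DSU]
3. ∠DKS = 42°  [same arc DS]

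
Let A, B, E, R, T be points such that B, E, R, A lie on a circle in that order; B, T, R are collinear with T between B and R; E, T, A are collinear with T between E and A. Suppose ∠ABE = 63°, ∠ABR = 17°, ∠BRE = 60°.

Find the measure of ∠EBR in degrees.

∠EBR = 46°

1. ∠ARE = 117°  [cyclic BERA, opposite ∠B+∠R]
2. ∠AER = 17°  [same arc RA]
3. ∠EAR = 46°  [△ERA]
4. ∠EBR = 46°  [same arc ER]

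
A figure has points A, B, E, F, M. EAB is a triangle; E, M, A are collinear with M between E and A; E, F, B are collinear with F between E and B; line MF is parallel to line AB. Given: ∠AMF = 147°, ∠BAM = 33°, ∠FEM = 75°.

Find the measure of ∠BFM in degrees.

1. ∠EMF = 33°  [linear pair at M on EA]
2. ∠EFM = 72°  [△EMF]
3. ∠BFM = 108°  [linear pair at F on EB]

∠BFM = 108°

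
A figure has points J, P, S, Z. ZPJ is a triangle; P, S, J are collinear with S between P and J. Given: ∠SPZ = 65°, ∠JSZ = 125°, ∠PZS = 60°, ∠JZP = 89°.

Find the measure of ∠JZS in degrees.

∠JZS = 29°

1. ∠JPZ = 65°  [S on ray PJ]
2. ∠PJZ = 26°  [△ZPJ]
3. ∠SJZ = 26°  [S on ray JP]
4. ∠JZS = 29°  [△ZSJ]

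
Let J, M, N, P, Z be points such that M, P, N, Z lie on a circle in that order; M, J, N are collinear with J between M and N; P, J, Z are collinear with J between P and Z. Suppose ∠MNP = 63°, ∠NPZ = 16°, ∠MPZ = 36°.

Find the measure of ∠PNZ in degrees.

∠PNZ = 99°

1. ∠MZP = 63°  [same arc MP]
2. ∠PMZ = 81°  [△MPZ]
3. ∠PNZ = 99°  [cyclic MPNZ, opposite ∠M+∠N]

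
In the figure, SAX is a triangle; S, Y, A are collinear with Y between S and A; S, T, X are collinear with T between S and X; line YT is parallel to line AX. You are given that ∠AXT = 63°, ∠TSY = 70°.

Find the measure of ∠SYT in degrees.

∠SYT = 47°

1. ∠AXS = 63°  [T on ray XS]
2. ∠ASX = 70°  [Y on SA, T on SX]
3. ∠SAX = 47°  [△SAX]
4. ∠SYT = 47°  [YT∥AX, corresponding at Y]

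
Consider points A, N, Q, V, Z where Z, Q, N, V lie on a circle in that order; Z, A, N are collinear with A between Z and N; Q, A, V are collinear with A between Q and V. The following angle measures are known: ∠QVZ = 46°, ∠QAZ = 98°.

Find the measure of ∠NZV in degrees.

∠NZV = 52°

1. ∠QNZ = 46°  [same arc ZQ]
2. ∠NAQ = 82°  [linear pair at A on ZN]
3. ∠NQV = 52°  [△QAN]
4. ∠NZV = 52°  [same arc NV]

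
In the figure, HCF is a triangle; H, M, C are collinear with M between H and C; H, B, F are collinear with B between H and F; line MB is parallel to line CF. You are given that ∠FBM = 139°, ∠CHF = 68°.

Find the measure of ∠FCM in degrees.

∠FCM = 71°

1. ∠HBM = 41°  [linear pair at B on HF]
2. ∠BHM = 68°  [M on HC, B on HF]
3. ∠BMH = 71°  [△HMB]
4. ∠BMC = 109°  [linear pair at M on HC]
5. ∠FCM = 71°  [MB∥CF, co-interior at C–M]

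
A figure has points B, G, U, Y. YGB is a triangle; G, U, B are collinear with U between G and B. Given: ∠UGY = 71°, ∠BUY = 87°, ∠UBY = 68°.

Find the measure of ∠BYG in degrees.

∠BYG = 41°

1. ∠BGY = 71°  [U on ray GB]
2. ∠GBY = 68°  [U on ray BG]
3. ∠BYG = 41°  [△YGB]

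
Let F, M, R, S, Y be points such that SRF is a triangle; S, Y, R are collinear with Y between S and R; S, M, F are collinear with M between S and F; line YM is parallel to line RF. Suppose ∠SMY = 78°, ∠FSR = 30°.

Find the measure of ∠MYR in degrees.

1. ∠RFS = 78°  [YM∥RF, corresponding at M]
2. ∠FRS = 72°  [△SRF]
3. ∠MYS = 72°  [YM∥RF, corresponding at Y]
4. ∠MYR = 108°  [linear pair at Y on SR]

∠MYR = 108°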